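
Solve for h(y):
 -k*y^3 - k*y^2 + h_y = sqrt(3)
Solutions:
 h(y) = C1 + k*y^4/4 + k*y^3/3 + sqrt(3)*y


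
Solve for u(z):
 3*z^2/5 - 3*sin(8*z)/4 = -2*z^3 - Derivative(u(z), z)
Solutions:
 u(z) = C1 - z^4/2 - z^3/5 - 3*cos(8*z)/32


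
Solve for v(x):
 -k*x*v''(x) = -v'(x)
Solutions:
 v(x) = C1 + x^(((re(k) + 1)*re(k) + im(k)^2)/(re(k)^2 + im(k)^2))*(C2*sin(log(x)*Abs(im(k))/(re(k)^2 + im(k)^2)) + C3*cos(log(x)*im(k)/(re(k)^2 + im(k)^2)))


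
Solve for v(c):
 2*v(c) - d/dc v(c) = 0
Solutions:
 v(c) = C1*exp(2*c)


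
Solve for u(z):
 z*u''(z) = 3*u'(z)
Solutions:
 u(z) = C1 + C2*z^4


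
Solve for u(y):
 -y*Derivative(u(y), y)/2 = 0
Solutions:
 u(y) = C1


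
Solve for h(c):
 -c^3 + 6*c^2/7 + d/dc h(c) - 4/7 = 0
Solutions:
 h(c) = C1 + c^4/4 - 2*c^3/7 + 4*c/7


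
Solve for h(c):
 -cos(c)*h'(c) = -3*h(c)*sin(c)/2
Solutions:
 h(c) = C1/cos(c)^(3/2)


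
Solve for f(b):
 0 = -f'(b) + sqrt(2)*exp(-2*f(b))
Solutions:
 f(b) = log(-sqrt(C1 + 2*sqrt(2)*b))
 f(b) = log(C1 + 2*sqrt(2)*b)/2


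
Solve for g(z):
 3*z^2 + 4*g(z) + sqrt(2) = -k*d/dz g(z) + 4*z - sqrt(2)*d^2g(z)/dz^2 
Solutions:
 g(z) = C1*exp(sqrt(2)*z*(-k + sqrt(k^2 - 16*sqrt(2)))/4) + C2*exp(-sqrt(2)*z*(k + sqrt(k^2 - 16*sqrt(2)))/4) - 3*k^2/32 + 3*k*z/8 - k/4 - 3*z^2/4 + z + sqrt(2)/8


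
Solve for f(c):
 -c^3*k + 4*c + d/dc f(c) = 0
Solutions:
 f(c) = C1 + c^4*k/4 - 2*c^2


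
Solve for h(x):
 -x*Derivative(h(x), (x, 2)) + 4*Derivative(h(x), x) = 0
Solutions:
 h(x) = C1 + C2*x^5


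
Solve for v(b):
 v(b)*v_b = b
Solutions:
 v(b) = -sqrt(C1 + b^2)
 v(b) = sqrt(C1 + b^2)


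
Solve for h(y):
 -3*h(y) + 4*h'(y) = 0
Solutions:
 h(y) = C1*exp(3*y/4)


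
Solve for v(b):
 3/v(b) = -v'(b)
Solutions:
 v(b) = -sqrt(C1 - 6*b)
 v(b) = sqrt(C1 - 6*b)


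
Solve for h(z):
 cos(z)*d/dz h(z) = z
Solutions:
 h(z) = C1 + Integral(z/cos(z), z)


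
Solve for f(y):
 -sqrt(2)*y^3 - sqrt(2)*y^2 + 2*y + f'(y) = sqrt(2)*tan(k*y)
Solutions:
 f(y) = C1 + sqrt(2)*y^4/4 + sqrt(2)*y^3/3 - y^2 + sqrt(2)*Piecewise((-log(cos(k*y))/k, Ne(k, 0)), (0, True))


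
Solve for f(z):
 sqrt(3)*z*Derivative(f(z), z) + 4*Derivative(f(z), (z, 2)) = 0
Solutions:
 f(z) = C1 + C2*erf(sqrt(2)*3^(1/4)*z/4)


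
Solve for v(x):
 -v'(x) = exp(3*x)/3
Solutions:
 v(x) = C1 - exp(3*x)/9


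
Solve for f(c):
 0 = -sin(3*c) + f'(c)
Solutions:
 f(c) = C1 - cos(3*c)/3


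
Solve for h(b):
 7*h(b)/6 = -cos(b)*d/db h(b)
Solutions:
 h(b) = C1*(sin(b) - 1)^(7/12)/(sin(b) + 1)^(7/12)


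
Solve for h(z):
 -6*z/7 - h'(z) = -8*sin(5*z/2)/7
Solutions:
 h(z) = C1 - 3*z^2/7 - 16*cos(5*z/2)/35


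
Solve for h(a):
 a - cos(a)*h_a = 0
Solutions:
 h(a) = C1 + Integral(a/cos(a), a)


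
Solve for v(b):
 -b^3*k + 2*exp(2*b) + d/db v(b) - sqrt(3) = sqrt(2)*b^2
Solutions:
 v(b) = C1 + b^4*k/4 + sqrt(2)*b^3/3 + sqrt(3)*b - exp(2*b)


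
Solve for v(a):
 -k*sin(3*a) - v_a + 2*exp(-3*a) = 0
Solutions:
 v(a) = C1 + k*cos(3*a)/3 - 2*exp(-3*a)/3


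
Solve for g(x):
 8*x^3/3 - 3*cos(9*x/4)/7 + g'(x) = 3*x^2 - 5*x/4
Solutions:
 g(x) = C1 - 2*x^4/3 + x^3 - 5*x^2/8 + 4*sin(9*x/4)/21


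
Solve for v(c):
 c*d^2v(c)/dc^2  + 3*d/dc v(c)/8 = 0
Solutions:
 v(c) = C1 + C2*c^(5/8)


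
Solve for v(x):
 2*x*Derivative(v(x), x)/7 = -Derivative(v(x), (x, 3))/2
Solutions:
 v(x) = C1 + Integral(C2*airyai(-14^(2/3)*x/7) + C3*airybi(-14^(2/3)*x/7), x)


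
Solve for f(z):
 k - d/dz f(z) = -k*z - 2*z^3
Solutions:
 f(z) = C1 + k*z^2/2 + k*z + z^4/2


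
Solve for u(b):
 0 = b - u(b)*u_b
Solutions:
 u(b) = -sqrt(C1 + b^2)
 u(b) = sqrt(C1 + b^2)


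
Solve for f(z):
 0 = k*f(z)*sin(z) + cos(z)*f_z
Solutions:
 f(z) = C1*exp(k*log(cos(z)))


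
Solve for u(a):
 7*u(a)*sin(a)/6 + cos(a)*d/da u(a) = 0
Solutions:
 u(a) = C1*cos(a)^(7/6)


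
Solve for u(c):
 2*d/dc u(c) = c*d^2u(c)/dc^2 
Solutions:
 u(c) = C1 + C2*c^3


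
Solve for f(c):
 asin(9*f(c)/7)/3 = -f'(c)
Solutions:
 Integral(1/asin(9*_y/7), (_y, f(c))) = C1 - c/3


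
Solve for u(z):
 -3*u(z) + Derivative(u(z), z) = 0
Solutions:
 u(z) = C1*exp(3*z)


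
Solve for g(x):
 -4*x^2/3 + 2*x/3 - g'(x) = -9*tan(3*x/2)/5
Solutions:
 g(x) = C1 - 4*x^3/9 + x^2/3 - 6*log(cos(3*x/2))/5


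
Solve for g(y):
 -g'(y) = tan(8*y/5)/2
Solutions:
 g(y) = C1 + 5*log(cos(8*y/5))/16


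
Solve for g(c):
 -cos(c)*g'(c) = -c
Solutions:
 g(c) = C1 + Integral(c/cos(c), c)


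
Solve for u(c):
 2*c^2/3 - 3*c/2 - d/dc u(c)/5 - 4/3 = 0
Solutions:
 u(c) = C1 + 10*c^3/9 - 15*c^2/4 - 20*c/3


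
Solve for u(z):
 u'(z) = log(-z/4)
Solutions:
 u(z) = C1 + z*log(-z) + z*(-2*log(2) - 1)


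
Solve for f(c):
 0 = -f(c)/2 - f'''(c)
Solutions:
 f(c) = C3*exp(-2^(2/3)*c/2) + (C1*sin(2^(2/3)*sqrt(3)*c/4) + C2*cos(2^(2/3)*sqrt(3)*c/4))*exp(2^(2/3)*c/4)


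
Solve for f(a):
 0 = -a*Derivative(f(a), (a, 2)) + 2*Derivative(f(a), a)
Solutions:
 f(a) = C1 + C2*a^3


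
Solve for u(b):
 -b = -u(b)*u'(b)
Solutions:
 u(b) = -sqrt(C1 + b^2)
 u(b) = sqrt(C1 + b^2)


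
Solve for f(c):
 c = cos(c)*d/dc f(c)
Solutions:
 f(c) = C1 + Integral(c/cos(c), c)


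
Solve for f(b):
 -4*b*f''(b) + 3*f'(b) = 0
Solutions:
 f(b) = C1 + C2*b^(7/4)


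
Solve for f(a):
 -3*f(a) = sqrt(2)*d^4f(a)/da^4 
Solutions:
 f(a) = (C1*sin(2^(3/8)*3^(1/4)*a/2) + C2*cos(2^(3/8)*3^(1/4)*a/2))*exp(-2^(3/8)*3^(1/4)*a/2) + (C3*sin(2^(3/8)*3^(1/4)*a/2) + C4*cos(2^(3/8)*3^(1/4)*a/2))*exp(2^(3/8)*3^(1/4)*a/2)


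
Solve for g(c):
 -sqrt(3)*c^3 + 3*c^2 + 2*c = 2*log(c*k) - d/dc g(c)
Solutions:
 g(c) = C1 + sqrt(3)*c^4/4 - c^3 - c^2 + 2*c*log(c*k) - 2*c


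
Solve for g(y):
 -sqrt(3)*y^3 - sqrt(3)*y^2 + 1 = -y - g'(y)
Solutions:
 g(y) = C1 + sqrt(3)*y^4/4 + sqrt(3)*y^3/3 - y^2/2 - y


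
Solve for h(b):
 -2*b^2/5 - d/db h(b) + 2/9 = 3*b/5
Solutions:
 h(b) = C1 - 2*b^3/15 - 3*b^2/10 + 2*b/9


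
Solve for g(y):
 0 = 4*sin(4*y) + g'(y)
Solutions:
 g(y) = C1 + cos(4*y)


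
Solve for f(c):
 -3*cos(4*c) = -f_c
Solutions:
 f(c) = C1 + 3*sin(4*c)/4


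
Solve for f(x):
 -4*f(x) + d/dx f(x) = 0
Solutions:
 f(x) = C1*exp(4*x)


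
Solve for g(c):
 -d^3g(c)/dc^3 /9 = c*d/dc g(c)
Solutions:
 g(c) = C1 + Integral(C2*airyai(-3^(2/3)*c) + C3*airybi(-3^(2/3)*c), c)


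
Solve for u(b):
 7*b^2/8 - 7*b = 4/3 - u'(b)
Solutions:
 u(b) = C1 - 7*b^3/24 + 7*b^2/2 + 4*b/3


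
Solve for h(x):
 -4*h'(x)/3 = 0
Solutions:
 h(x) = C1


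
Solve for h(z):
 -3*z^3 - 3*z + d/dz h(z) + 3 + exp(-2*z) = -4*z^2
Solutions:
 h(z) = C1 + 3*z^4/4 - 4*z^3/3 + 3*z^2/2 - 3*z + exp(-2*z)/2


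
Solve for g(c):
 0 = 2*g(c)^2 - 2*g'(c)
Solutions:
 g(c) = -1/(C1 + c)


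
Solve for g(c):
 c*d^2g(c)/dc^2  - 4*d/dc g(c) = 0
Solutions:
 g(c) = C1 + C2*c^5


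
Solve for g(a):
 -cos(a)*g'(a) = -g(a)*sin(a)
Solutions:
 g(a) = C1/cos(a)


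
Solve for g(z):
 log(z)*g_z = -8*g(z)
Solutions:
 g(z) = C1*exp(-8*li(z))


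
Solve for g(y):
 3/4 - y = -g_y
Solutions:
 g(y) = C1 + y^2/2 - 3*y/4


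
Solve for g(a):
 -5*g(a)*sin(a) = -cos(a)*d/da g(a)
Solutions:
 g(a) = C1/cos(a)^5


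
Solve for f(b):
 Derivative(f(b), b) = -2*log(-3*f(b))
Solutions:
 Integral(1/(log(-_y) + log(3)), (_y, f(b)))/2 = C1 - b


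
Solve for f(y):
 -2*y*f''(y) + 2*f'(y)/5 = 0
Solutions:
 f(y) = C1 + C2*y^(6/5)


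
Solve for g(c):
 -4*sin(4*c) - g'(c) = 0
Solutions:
 g(c) = C1 + cos(4*c)


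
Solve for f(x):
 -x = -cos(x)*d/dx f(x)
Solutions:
 f(x) = C1 + Integral(x/cos(x), x)


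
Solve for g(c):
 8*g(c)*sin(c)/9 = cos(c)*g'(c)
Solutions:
 g(c) = C1/cos(c)^(8/9)


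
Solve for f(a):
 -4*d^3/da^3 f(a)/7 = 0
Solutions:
 f(a) = C1 + C2*a + C3*a^2


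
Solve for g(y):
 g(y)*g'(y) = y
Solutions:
 g(y) = -sqrt(C1 + y^2)
 g(y) = sqrt(C1 + y^2)


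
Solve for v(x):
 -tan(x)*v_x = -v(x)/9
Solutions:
 v(x) = C1*sin(x)^(1/9)


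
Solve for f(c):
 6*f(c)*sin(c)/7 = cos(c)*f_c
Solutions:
 f(c) = C1/cos(c)^(6/7)


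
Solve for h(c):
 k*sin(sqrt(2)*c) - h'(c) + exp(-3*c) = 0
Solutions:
 h(c) = C1 - sqrt(2)*k*cos(sqrt(2)*c)/2 - exp(-3*c)/3


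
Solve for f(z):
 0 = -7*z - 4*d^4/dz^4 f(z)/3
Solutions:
 f(z) = C1 + C2*z + C3*z^2 + C4*z^3 - 7*z^5/160


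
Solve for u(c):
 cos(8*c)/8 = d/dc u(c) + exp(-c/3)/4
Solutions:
 u(c) = C1 + sin(8*c)/64 + 3*exp(-c/3)/4


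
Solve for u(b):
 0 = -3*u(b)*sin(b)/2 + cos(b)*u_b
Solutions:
 u(b) = C1/cos(b)^(3/2)


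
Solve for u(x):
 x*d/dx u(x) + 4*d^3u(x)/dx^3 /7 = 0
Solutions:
 u(x) = C1 + Integral(C2*airyai(-14^(1/3)*x/2) + C3*airybi(-14^(1/3)*x/2), x)


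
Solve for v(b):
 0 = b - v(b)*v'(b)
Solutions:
 v(b) = -sqrt(C1 + b^2)
 v(b) = sqrt(C1 + b^2)


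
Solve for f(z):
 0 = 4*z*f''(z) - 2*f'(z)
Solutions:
 f(z) = C1 + C2*z^(3/2)


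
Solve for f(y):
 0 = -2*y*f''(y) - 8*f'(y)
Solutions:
 f(y) = C1 + C2/y^3


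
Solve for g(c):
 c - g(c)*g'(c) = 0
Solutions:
 g(c) = -sqrt(C1 + c^2)
 g(c) = sqrt(C1 + c^2)


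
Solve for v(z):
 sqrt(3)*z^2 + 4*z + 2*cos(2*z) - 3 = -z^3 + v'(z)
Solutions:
 v(z) = C1 + z^4/4 + sqrt(3)*z^3/3 + 2*z^2 - 3*z + sin(2*z)


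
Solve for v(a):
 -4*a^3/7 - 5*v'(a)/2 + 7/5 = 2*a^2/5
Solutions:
 v(a) = C1 - 2*a^4/35 - 4*a^3/75 + 14*a/25


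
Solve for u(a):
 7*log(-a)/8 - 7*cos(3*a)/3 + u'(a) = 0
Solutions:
 u(a) = C1 - 7*a*log(-a)/8 + 7*a/8 + 7*sin(3*a)/9


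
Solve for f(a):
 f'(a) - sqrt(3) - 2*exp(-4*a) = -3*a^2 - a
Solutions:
 f(a) = C1 - a^3 - a^2/2 + sqrt(3)*a - exp(-4*a)/2


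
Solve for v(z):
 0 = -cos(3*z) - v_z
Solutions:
 v(z) = C1 - sin(3*z)/3


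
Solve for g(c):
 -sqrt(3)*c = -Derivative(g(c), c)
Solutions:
 g(c) = C1 + sqrt(3)*c^2/2


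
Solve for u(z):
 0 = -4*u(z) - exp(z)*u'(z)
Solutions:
 u(z) = C1*exp(4*exp(-z))


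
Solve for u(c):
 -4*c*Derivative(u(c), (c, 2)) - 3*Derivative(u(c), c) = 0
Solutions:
 u(c) = C1 + C2*c^(1/4)


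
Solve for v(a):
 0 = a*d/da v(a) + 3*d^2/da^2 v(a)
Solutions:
 v(a) = C1 + C2*erf(sqrt(6)*a/6)


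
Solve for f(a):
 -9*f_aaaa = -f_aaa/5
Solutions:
 f(a) = C1 + C2*a + C3*a^2 + C4*exp(a/45)


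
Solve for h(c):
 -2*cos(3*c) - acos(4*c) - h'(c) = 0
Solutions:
 h(c) = C1 - c*acos(4*c) + sqrt(1 - 16*c^2)/4 - 2*sin(3*c)/3


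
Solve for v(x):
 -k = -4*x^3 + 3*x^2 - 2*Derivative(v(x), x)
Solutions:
 v(x) = C1 + k*x/2 - x^4/2 + x^3/2


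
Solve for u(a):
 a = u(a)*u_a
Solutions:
 u(a) = -sqrt(C1 + a^2)
 u(a) = sqrt(C1 + a^2)


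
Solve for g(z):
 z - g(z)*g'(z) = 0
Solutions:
 g(z) = -sqrt(C1 + z^2)
 g(z) = sqrt(C1 + z^2)


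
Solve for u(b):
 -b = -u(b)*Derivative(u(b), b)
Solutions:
 u(b) = -sqrt(C1 + b^2)
 u(b) = sqrt(C1 + b^2)


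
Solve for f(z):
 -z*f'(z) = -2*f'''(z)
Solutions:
 f(z) = C1 + Integral(C2*airyai(2^(2/3)*z/2) + C3*airybi(2^(2/3)*z/2), z)


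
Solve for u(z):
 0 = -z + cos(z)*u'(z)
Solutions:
 u(z) = C1 + Integral(z/cos(z), z)


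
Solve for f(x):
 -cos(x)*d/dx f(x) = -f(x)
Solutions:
 f(x) = C1*sqrt(sin(x) + 1)/sqrt(sin(x) - 1)


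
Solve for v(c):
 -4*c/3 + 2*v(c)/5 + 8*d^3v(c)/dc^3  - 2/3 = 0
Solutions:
 v(c) = C3*exp(-50^(1/3)*c/10) + 10*c/3 + (C1*sin(sqrt(3)*50^(1/3)*c/20) + C2*cos(sqrt(3)*50^(1/3)*c/20))*exp(50^(1/3)*c/20) + 5/3


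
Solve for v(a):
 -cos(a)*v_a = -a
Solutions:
 v(a) = C1 + Integral(a/cos(a), a)


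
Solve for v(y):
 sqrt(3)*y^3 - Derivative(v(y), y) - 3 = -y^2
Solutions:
 v(y) = C1 + sqrt(3)*y^4/4 + y^3/3 - 3*y


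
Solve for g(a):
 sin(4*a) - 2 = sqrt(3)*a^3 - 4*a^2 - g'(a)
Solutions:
 g(a) = C1 + sqrt(3)*a^4/4 - 4*a^3/3 + 2*a + cos(4*a)/4


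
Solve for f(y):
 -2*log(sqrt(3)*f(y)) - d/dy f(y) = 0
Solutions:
 Integral(1/(2*log(_y) + log(3)), (_y, f(y))) = C1 - y


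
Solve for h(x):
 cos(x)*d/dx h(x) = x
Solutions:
 h(x) = C1 + Integral(x/cos(x), x)


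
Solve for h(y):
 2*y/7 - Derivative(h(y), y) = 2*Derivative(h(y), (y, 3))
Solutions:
 h(y) = C1 + C2*sin(sqrt(2)*y/2) + C3*cos(sqrt(2)*y/2) + y^2/7


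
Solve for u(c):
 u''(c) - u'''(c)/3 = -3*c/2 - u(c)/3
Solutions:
 u(c) = C1*exp(c*(-2^(2/3)*(sqrt(5) + 3)^(1/3)/4 - 2^(1/3)/(2*(sqrt(5) + 3)^(1/3)) + 1))*sin(2^(1/3)*sqrt(3)*c*(-2^(1/3)*(sqrt(5) + 3)^(1/3) + 2/(sqrt(5) + 3)^(1/3))/4) + C2*exp(c*(-2^(2/3)*(sqrt(5) + 3)^(1/3)/4 - 2^(1/3)/(2*(sqrt(5) + 3)^(1/3)) + 1))*cos(2^(1/3)*sqrt(3)*c*(-2^(1/3)*(sqrt(5) + 3)^(1/3) + 2/(sqrt(5) + 3)^(1/3))/4) + C3*exp(c*(2^(1/3)/(sqrt(5) + 3)^(1/3) + 1 + 2^(2/3)*(sqrt(5) + 3)^(1/3)/2)) - 9*c/2


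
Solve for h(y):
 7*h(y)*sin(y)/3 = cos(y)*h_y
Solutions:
 h(y) = C1/cos(y)^(7/3)


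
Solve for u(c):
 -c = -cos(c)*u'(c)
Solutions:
 u(c) = C1 + Integral(c/cos(c), c)


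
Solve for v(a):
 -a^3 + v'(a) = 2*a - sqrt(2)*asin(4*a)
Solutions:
 v(a) = C1 + a^4/4 + a^2 - sqrt(2)*(a*asin(4*a) + sqrt(1 - 16*a^2)/4)


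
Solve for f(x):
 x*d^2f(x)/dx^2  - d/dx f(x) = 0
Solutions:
 f(x) = C1 + C2*x^2


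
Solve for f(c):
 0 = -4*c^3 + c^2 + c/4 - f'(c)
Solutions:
 f(c) = C1 - c^4 + c^3/3 + c^2/8


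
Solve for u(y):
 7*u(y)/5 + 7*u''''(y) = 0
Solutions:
 u(y) = (C1*sin(sqrt(2)*5^(3/4)*y/10) + C2*cos(sqrt(2)*5^(3/4)*y/10))*exp(-sqrt(2)*5^(3/4)*y/10) + (C3*sin(sqrt(2)*5^(3/4)*y/10) + C4*cos(sqrt(2)*5^(3/4)*y/10))*exp(sqrt(2)*5^(3/4)*y/10)


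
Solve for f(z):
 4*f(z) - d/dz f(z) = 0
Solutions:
 f(z) = C1*exp(4*z)


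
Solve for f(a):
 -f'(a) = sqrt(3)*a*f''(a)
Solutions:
 f(a) = C1 + C2*a^(1 - sqrt(3)/3)


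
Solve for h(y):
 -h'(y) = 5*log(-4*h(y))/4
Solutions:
 4*Integral(1/(log(-_y) + 2*log(2)), (_y, h(y)))/5 = C1 - y


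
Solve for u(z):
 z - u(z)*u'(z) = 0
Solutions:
 u(z) = -sqrt(C1 + z^2)
 u(z) = sqrt(C1 + z^2)


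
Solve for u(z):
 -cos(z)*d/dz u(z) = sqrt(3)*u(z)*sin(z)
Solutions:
 u(z) = C1*cos(z)^(sqrt(3))


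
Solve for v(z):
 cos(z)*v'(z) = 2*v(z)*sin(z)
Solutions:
 v(z) = C1/cos(z)^2


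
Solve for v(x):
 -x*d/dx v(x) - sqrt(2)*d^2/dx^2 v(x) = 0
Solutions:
 v(x) = C1 + C2*erf(2^(1/4)*x/2)


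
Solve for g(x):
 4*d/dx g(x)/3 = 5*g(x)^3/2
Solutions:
 g(x) = -2*sqrt(-1/(C1 + 15*x))
 g(x) = 2*sqrt(-1/(C1 + 15*x))


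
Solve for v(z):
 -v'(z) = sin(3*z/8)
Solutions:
 v(z) = C1 + 8*cos(3*z/8)/3


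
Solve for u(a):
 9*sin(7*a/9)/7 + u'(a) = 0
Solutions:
 u(a) = C1 + 81*cos(7*a/9)/49


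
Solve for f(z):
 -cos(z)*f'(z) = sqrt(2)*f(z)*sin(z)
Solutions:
 f(z) = C1*cos(z)^(sqrt(2))


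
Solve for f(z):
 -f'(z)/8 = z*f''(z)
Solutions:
 f(z) = C1 + C2*z^(7/8)


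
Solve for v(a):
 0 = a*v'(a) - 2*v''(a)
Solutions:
 v(a) = C1 + C2*erfi(a/2)


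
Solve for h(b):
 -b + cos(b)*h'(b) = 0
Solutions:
 h(b) = C1 + Integral(b/cos(b), b)


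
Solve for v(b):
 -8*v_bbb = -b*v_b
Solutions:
 v(b) = C1 + Integral(C2*airyai(b/2) + C3*airybi(b/2), b)


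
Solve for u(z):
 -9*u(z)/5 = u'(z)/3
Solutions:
 u(z) = C1*exp(-27*z/5)


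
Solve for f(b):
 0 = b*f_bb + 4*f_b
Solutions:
 f(b) = C1 + C2/b^3


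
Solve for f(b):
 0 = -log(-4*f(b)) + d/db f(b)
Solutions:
 -Integral(1/(log(-_y) + 2*log(2)), (_y, f(b))) = C1 - b


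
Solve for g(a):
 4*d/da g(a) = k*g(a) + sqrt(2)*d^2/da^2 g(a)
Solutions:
 g(a) = C1*exp(sqrt(2)*a*(1 - sqrt(-sqrt(2)*k + 4)/2)) + C2*exp(sqrt(2)*a*(sqrt(-sqrt(2)*k + 4)/2 + 1))


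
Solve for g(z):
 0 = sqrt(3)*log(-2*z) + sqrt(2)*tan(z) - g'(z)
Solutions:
 g(z) = C1 + sqrt(3)*z*(log(-z) - 1) + sqrt(3)*z*log(2) - sqrt(2)*log(cos(z))


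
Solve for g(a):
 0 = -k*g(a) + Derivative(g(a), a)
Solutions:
 g(a) = C1*exp(a*k)


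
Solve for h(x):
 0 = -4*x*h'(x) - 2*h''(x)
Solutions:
 h(x) = C1 + C2*erf(x)


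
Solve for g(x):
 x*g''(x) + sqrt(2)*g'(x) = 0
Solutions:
 g(x) = C1 + C2*x^(1 - sqrt(2))


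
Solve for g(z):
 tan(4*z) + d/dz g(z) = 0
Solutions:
 g(z) = C1 + log(cos(4*z))/4


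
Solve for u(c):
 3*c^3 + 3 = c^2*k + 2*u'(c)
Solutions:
 u(c) = C1 + 3*c^4/8 - c^3*k/6 + 3*c/2


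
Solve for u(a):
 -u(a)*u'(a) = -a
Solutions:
 u(a) = -sqrt(C1 + a^2)
 u(a) = sqrt(C1 + a^2)


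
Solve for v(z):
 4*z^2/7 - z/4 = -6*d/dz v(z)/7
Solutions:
 v(z) = C1 - 2*z^3/9 + 7*z^2/48


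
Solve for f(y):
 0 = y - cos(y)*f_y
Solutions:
 f(y) = C1 + Integral(y/cos(y), y)


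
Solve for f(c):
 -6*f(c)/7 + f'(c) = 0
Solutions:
 f(c) = C1*exp(6*c/7)


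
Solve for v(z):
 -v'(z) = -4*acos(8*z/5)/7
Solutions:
 v(z) = C1 + 4*z*acos(8*z/5)/7 - sqrt(25 - 64*z^2)/14


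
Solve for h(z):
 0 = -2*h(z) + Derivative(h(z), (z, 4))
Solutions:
 h(z) = C1*exp(-2^(1/4)*z) + C2*exp(2^(1/4)*z) + C3*sin(2^(1/4)*z) + C4*cos(2^(1/4)*z)


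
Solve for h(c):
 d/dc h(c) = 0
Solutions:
 h(c) = C1


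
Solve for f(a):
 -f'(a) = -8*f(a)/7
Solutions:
 f(a) = C1*exp(8*a/7)


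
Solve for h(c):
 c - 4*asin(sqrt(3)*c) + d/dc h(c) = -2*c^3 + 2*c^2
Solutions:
 h(c) = C1 - c^4/2 + 2*c^3/3 - c^2/2 + 4*c*asin(sqrt(3)*c) + 4*sqrt(3)*sqrt(1 - 3*c^2)/3


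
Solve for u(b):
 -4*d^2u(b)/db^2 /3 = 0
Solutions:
 u(b) = C1 + C2*b


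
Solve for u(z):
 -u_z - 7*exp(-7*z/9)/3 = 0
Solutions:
 u(z) = C1 + 3*exp(-7*z/9)


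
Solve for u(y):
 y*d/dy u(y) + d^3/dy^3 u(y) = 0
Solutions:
 u(y) = C1 + Integral(C2*airyai(-y) + C3*airybi(-y), y)


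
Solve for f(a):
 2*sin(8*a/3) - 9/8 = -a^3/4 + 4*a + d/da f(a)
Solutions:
 f(a) = C1 + a^4/16 - 2*a^2 - 9*a/8 - 3*cos(8*a/3)/4


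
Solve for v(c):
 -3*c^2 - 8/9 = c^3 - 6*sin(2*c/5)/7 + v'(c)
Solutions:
 v(c) = C1 - c^4/4 - c^3 - 8*c/9 - 15*cos(2*c/5)/7


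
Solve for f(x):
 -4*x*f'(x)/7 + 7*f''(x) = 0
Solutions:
 f(x) = C1 + C2*erfi(sqrt(2)*x/7)


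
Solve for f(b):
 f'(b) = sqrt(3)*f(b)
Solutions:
 f(b) = C1*exp(sqrt(3)*b)


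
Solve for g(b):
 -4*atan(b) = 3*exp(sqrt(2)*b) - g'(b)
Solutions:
 g(b) = C1 + 4*b*atan(b) + 3*sqrt(2)*exp(sqrt(2)*b)/2 - 2*log(b^2 + 1)


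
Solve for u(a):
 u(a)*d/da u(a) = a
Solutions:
 u(a) = -sqrt(C1 + a^2)
 u(a) = sqrt(C1 + a^2)


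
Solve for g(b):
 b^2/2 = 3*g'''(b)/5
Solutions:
 g(b) = C1 + C2*b + C3*b^2 + b^5/72


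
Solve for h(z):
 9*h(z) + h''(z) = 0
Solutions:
 h(z) = C1*sin(3*z) + C2*cos(3*z)


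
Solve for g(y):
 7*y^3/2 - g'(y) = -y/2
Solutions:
 g(y) = C1 + 7*y^4/8 + y^2/4


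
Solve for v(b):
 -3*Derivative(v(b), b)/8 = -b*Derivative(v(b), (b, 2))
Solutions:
 v(b) = C1 + C2*b^(11/8)


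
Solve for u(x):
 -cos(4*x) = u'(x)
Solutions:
 u(x) = C1 - sin(4*x)/4


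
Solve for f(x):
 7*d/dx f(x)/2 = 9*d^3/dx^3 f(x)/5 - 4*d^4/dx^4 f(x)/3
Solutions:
 f(x) = C1 + C2*exp(x*(27*3^(2/3)/(10*sqrt(105490) + 3257)^(1/3) + 18 + 3^(1/3)*(10*sqrt(105490) + 3257)^(1/3))/40)*sin(3^(1/6)*x*(-3^(2/3)*(10*sqrt(105490) + 3257)^(1/3) + 81/(10*sqrt(105490) + 3257)^(1/3))/40) + C3*exp(x*(27*3^(2/3)/(10*sqrt(105490) + 3257)^(1/3) + 18 + 3^(1/3)*(10*sqrt(105490) + 3257)^(1/3))/40)*cos(3^(1/6)*x*(-3^(2/3)*(10*sqrt(105490) + 3257)^(1/3) + 81/(10*sqrt(105490) + 3257)^(1/3))/40) + C4*exp(x*(-3^(1/3)*(10*sqrt(105490) + 3257)^(1/3) - 27*3^(2/3)/(10*sqrt(105490) + 3257)^(1/3) + 9)/20)


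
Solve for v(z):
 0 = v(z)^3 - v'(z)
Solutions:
 v(z) = -sqrt(2)*sqrt(-1/(C1 + z))/2
 v(z) = sqrt(2)*sqrt(-1/(C1 + z))/2


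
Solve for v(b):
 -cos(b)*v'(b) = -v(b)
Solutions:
 v(b) = C1*sqrt(sin(b) + 1)/sqrt(sin(b) - 1)


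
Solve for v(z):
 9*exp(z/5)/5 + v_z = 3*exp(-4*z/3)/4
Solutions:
 v(z) = C1 - 9*exp(z/5) - 9*exp(-4*z/3)/16


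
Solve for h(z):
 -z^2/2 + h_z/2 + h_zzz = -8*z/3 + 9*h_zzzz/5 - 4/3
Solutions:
 h(z) = C1 + C2*exp(z*(-10^(1/3)*(27*sqrt(7161) + 2287)^(1/3) - 10*10^(2/3)/(27*sqrt(7161) + 2287)^(1/3) + 20)/108)*sin(10^(1/3)*sqrt(3)*z*(-(27*sqrt(7161) + 2287)^(1/3) + 10*10^(1/3)/(27*sqrt(7161) + 2287)^(1/3))/108) + C3*exp(z*(-10^(1/3)*(27*sqrt(7161) + 2287)^(1/3) - 10*10^(2/3)/(27*sqrt(7161) + 2287)^(1/3) + 20)/108)*cos(10^(1/3)*sqrt(3)*z*(-(27*sqrt(7161) + 2287)^(1/3) + 10*10^(1/3)/(27*sqrt(7161) + 2287)^(1/3))/108) + C4*exp(z*(10*10^(2/3)/(27*sqrt(7161) + 2287)^(1/3) + 10 + 10^(1/3)*(27*sqrt(7161) + 2287)^(1/3))/54) + z^3/3 - 8*z^2/3 - 20*z/3


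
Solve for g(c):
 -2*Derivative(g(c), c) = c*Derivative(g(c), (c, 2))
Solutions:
 g(c) = C1 + C2/c


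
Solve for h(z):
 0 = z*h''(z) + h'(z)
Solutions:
 h(z) = C1 + C2*log(z)


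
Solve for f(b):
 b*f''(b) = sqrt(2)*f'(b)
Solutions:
 f(b) = C1 + C2*b^(1 + sqrt(2))


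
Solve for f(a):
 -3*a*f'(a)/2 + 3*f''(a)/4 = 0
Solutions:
 f(a) = C1 + C2*erfi(a)


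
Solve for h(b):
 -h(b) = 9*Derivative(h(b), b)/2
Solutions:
 h(b) = C1*exp(-2*b/9)


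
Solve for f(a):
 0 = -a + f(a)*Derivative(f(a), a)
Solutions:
 f(a) = -sqrt(C1 + a^2)
 f(a) = sqrt(C1 + a^2)


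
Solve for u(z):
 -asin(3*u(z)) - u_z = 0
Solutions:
 Integral(1/asin(3*_y), (_y, u(z))) = C1 - z


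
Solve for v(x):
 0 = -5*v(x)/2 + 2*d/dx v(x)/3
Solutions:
 v(x) = C1*exp(15*x/4)


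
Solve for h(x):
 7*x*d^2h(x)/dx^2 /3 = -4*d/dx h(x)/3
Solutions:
 h(x) = C1 + C2*x^(3/7)


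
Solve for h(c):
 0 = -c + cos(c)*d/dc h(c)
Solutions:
 h(c) = C1 + Integral(c/cos(c), c)


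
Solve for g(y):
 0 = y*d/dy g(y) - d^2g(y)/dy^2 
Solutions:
 g(y) = C1 + C2*erfi(sqrt(2)*y/2)


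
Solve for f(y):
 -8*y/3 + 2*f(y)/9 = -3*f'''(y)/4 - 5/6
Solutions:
 f(y) = C3*exp(-2*y/3) + 12*y + (C1*sin(sqrt(3)*y/3) + C2*cos(sqrt(3)*y/3))*exp(y/3) - 15/4


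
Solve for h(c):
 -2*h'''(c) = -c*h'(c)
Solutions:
 h(c) = C1 + Integral(C2*airyai(2^(2/3)*c/2) + C3*airybi(2^(2/3)*c/2), c)


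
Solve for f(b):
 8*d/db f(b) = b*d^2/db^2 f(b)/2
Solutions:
 f(b) = C1 + C2*b^17


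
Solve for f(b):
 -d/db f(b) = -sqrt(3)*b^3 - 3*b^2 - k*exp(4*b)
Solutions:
 f(b) = C1 + sqrt(3)*b^4/4 + b^3 + k*exp(4*b)/4


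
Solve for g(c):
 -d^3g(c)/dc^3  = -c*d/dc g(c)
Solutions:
 g(c) = C1 + Integral(C2*airyai(c) + C3*airybi(c), c)


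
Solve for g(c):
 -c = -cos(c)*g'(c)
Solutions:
 g(c) = C1 + Integral(c/cos(c), c)


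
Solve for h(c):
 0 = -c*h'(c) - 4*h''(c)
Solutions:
 h(c) = C1 + C2*erf(sqrt(2)*c/4)


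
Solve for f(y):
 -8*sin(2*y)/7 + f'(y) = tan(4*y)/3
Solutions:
 f(y) = C1 - log(cos(4*y))/12 - 4*cos(2*y)/7


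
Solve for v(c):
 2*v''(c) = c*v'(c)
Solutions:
 v(c) = C1 + C2*erfi(c/2)


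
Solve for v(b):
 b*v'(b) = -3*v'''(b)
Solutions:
 v(b) = C1 + Integral(C2*airyai(-3^(2/3)*b/3) + C3*airybi(-3^(2/3)*b/3), b)


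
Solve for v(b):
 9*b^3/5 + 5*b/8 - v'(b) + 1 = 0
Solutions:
 v(b) = C1 + 9*b^4/20 + 5*b^2/16 + b


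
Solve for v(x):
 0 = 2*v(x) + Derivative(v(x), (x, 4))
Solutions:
 v(x) = (C1*sin(2^(3/4)*x/2) + C2*cos(2^(3/4)*x/2))*exp(-2^(3/4)*x/2) + (C3*sin(2^(3/4)*x/2) + C4*cos(2^(3/4)*x/2))*exp(2^(3/4)*x/2)


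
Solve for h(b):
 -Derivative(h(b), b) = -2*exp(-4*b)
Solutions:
 h(b) = C1 - exp(-4*b)/2


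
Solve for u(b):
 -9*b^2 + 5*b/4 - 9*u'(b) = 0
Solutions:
 u(b) = C1 - b^3/3 + 5*b^2/72


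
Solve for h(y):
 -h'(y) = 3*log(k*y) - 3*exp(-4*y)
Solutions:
 h(y) = C1 - 3*y*log(k*y) + 3*y - 3*exp(-4*y)/4


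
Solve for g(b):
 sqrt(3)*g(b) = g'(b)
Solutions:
 g(b) = C1*exp(sqrt(3)*b)


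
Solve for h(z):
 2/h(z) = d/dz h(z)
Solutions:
 h(z) = -sqrt(C1 + 4*z)
 h(z) = sqrt(C1 + 4*z)


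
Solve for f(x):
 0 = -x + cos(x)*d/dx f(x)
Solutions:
 f(x) = C1 + Integral(x/cos(x), x)


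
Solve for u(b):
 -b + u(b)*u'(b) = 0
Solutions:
 u(b) = -sqrt(C1 + b^2)
 u(b) = sqrt(C1 + b^2)


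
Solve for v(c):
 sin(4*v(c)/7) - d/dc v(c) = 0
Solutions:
 -c + 7*log(cos(4*v(c)/7) - 1)/8 - 7*log(cos(4*v(c)/7) + 1)/8 = C1


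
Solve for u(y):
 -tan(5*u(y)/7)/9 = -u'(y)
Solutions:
 u(y) = -7*asin(C1*exp(5*y/63))/5 + 7*pi/5
 u(y) = 7*asin(C1*exp(5*y/63))/5


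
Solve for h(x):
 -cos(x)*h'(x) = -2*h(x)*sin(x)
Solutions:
 h(x) = C1/cos(x)^2


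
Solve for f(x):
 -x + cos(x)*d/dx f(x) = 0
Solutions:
 f(x) = C1 + Integral(x/cos(x), x)


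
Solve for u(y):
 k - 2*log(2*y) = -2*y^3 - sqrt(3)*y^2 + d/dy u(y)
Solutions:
 u(y) = C1 + k*y + y^4/2 + sqrt(3)*y^3/3 - 2*y*log(y) - y*log(4) + 2*y


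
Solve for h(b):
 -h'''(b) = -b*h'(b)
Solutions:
 h(b) = C1 + Integral(C2*airyai(b) + C3*airybi(b), b)


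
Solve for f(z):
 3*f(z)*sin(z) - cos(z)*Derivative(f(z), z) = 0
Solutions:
 f(z) = C1/cos(z)^3


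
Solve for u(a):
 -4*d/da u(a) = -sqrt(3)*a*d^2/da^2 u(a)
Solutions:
 u(a) = C1 + C2*a^(1 + 4*sqrt(3)/3)


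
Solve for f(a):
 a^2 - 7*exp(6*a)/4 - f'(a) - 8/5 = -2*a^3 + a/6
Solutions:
 f(a) = C1 + a^4/2 + a^3/3 - a^2/12 - 8*a/5 - 7*exp(6*a)/24


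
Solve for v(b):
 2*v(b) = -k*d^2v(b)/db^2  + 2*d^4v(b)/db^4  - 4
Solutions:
 v(b) = C1*exp(-b*sqrt(k - sqrt(k^2 + 16))/2) + C2*exp(b*sqrt(k - sqrt(k^2 + 16))/2) + C3*exp(-b*sqrt(k + sqrt(k^2 + 16))/2) + C4*exp(b*sqrt(k + sqrt(k^2 + 16))/2) - 2


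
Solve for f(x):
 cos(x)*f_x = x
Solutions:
 f(x) = C1 + Integral(x/cos(x), x)


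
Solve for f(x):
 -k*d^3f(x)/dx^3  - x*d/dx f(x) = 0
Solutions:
 f(x) = C1 + Integral(C2*airyai(x*(-1/k)^(1/3)) + C3*airybi(x*(-1/k)^(1/3)), x)


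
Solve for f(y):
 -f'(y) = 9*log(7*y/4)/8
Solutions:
 f(y) = C1 - 9*y*log(y)/8 - 9*y*log(7)/8 + 9*y/8 + 9*y*log(2)/4


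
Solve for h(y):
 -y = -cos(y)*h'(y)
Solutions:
 h(y) = C1 + Integral(y/cos(y), y)


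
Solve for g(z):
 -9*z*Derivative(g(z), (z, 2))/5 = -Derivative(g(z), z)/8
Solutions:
 g(z) = C1 + C2*z^(77/72)


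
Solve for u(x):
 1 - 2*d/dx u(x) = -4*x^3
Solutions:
 u(x) = C1 + x^4/2 + x/2


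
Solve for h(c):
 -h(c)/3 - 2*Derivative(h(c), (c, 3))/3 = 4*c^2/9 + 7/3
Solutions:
 h(c) = C3*exp(-2^(2/3)*c/2) - 4*c^2/3 + (C1*sin(2^(2/3)*sqrt(3)*c/4) + C2*cos(2^(2/3)*sqrt(3)*c/4))*exp(2^(2/3)*c/4) - 7


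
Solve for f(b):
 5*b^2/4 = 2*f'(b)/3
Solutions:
 f(b) = C1 + 5*b^3/8


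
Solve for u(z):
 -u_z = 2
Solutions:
 u(z) = C1 - 2*z


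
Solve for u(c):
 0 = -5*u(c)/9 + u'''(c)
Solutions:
 u(c) = C3*exp(15^(1/3)*c/3) + (C1*sin(3^(5/6)*5^(1/3)*c/6) + C2*cos(3^(5/6)*5^(1/3)*c/6))*exp(-15^(1/3)*c/6)


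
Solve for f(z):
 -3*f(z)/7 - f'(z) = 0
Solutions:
 f(z) = C1*exp(-3*z/7)


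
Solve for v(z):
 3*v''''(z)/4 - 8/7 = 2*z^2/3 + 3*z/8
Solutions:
 v(z) = C1 + C2*z + C3*z^2 + C4*z^3 + z^6/405 + z^5/240 + 4*z^4/63


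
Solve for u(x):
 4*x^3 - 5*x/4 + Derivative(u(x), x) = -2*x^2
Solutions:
 u(x) = C1 - x^4 - 2*x^3/3 + 5*x^2/8


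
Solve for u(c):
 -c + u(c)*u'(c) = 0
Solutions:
 u(c) = -sqrt(C1 + c^2)
 u(c) = sqrt(C1 + c^2)


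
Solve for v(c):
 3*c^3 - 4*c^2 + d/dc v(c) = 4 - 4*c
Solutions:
 v(c) = C1 - 3*c^4/4 + 4*c^3/3 - 2*c^2 + 4*c


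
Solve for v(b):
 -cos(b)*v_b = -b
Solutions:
 v(b) = C1 + Integral(b/cos(b), b)


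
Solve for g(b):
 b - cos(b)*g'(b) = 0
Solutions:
 g(b) = C1 + Integral(b/cos(b), b)


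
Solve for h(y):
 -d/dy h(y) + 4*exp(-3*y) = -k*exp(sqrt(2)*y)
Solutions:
 h(y) = C1 + sqrt(2)*k*exp(sqrt(2)*y)/2 - 4*exp(-3*y)/3


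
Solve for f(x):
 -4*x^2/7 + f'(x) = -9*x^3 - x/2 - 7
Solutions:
 f(x) = C1 - 9*x^4/4 + 4*x^3/21 - x^2/4 - 7*x


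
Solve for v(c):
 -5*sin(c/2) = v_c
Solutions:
 v(c) = C1 + 10*cos(c/2)


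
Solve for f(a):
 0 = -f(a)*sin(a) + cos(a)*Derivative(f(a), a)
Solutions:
 f(a) = C1/cos(a)


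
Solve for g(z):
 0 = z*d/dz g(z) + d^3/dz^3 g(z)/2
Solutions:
 g(z) = C1 + Integral(C2*airyai(-2^(1/3)*z) + C3*airybi(-2^(1/3)*z), z)


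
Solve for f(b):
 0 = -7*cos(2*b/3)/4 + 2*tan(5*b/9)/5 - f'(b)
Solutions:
 f(b) = C1 - 18*log(cos(5*b/9))/25 - 21*sin(2*b/3)/8


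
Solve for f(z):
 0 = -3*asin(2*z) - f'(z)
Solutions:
 f(z) = C1 - 3*z*asin(2*z) - 3*sqrt(1 - 4*z^2)/2


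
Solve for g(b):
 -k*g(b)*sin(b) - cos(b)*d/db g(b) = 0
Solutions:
 g(b) = C1*exp(k*log(cos(b)))


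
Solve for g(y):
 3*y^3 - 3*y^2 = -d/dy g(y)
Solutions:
 g(y) = C1 - 3*y^4/4 + y^3


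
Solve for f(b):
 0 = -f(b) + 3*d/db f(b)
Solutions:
 f(b) = C1*exp(b/3)


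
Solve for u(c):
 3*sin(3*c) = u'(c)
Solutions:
 u(c) = C1 - cos(3*c)


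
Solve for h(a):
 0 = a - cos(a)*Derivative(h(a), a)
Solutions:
 h(a) = C1 + Integral(a/cos(a), a)


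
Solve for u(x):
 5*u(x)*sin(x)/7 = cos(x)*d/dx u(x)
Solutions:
 u(x) = C1/cos(x)^(5/7)


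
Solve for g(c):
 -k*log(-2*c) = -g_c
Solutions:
 g(c) = C1 + c*k*log(-c) + c*k*(-1 + log(2))


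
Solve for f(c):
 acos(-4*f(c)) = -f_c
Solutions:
 Integral(1/acos(-4*_y), (_y, f(c))) = C1 - c


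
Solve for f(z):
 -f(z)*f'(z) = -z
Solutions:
 f(z) = -sqrt(C1 + z^2)
 f(z) = sqrt(C1 + z^2)


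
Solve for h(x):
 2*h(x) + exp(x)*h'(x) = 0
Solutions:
 h(x) = C1*exp(2*exp(-x))


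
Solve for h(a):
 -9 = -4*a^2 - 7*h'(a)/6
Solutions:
 h(a) = C1 - 8*a^3/7 + 54*a/7


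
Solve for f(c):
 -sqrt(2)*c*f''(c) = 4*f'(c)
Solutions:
 f(c) = C1 + C2*c^(1 - 2*sqrt(2))


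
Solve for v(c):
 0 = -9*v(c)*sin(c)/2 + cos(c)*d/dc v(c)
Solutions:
 v(c) = C1/cos(c)^(9/2)


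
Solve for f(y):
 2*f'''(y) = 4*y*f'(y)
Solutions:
 f(y) = C1 + Integral(C2*airyai(2^(1/3)*y) + C3*airybi(2^(1/3)*y), y)


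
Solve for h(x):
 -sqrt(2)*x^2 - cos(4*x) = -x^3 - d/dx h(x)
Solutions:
 h(x) = C1 - x^4/4 + sqrt(2)*x^3/3 + sin(4*x)/4


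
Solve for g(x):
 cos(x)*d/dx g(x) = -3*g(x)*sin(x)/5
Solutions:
 g(x) = C1*cos(x)^(3/5)


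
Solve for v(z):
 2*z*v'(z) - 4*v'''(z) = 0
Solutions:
 v(z) = C1 + Integral(C2*airyai(2^(2/3)*z/2) + C3*airybi(2^(2/3)*z/2), z)


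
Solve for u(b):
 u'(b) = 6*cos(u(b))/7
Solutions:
 -6*b/7 - log(sin(u(b)) - 1)/2 + log(sin(u(b)) + 1)/2 = C1


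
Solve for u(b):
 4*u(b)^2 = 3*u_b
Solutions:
 u(b) = -3/(C1 + 4*b)


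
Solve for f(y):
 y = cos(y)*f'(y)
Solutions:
 f(y) = C1 + Integral(y/cos(y), y)


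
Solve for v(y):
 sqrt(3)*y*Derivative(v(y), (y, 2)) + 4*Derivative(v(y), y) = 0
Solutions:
 v(y) = C1 + C2*y^(1 - 4*sqrt(3)/3)


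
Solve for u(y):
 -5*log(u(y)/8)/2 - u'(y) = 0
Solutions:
 -2*Integral(1/(-log(_y) + 3*log(2)), (_y, u(y)))/5 = C1 - y


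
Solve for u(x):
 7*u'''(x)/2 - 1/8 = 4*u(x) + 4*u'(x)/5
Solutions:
 u(x) = C1*exp(-x*(4*22050^(1/3)/(sqrt(2477265) + 1575)^(1/3) + 420^(1/3)*(sqrt(2477265) + 1575)^(1/3))/210)*sin(3^(1/6)*x*(-140^(1/3)*3^(2/3)*(sqrt(2477265) + 1575)^(1/3) + 12*2450^(1/3)/(sqrt(2477265) + 1575)^(1/3))/210) + C2*exp(-x*(4*22050^(1/3)/(sqrt(2477265) + 1575)^(1/3) + 420^(1/3)*(sqrt(2477265) + 1575)^(1/3))/210)*cos(3^(1/6)*x*(-140^(1/3)*3^(2/3)*(sqrt(2477265) + 1575)^(1/3) + 12*2450^(1/3)/(sqrt(2477265) + 1575)^(1/3))/210) + C3*exp(x*(4*22050^(1/3)/(sqrt(2477265) + 1575)^(1/3) + 420^(1/3)*(sqrt(2477265) + 1575)^(1/3))/105) - 1/32


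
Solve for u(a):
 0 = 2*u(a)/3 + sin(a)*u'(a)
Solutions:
 u(a) = C1*(cos(a) + 1)^(1/3)/(cos(a) - 1)^(1/3)


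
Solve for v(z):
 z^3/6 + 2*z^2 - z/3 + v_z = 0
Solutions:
 v(z) = C1 - z^4/24 - 2*z^3/3 + z^2/6


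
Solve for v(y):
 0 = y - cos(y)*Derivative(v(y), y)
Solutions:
 v(y) = C1 + Integral(y/cos(y), y)


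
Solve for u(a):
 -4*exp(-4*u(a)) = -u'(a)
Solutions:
 u(a) = log(-I*(C1 + 16*a)^(1/4))
 u(a) = log(I*(C1 + 16*a)^(1/4))
 u(a) = log(-(C1 + 16*a)^(1/4))
 u(a) = log(C1 + 16*a)/4


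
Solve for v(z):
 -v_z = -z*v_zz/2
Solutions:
 v(z) = C1 + C2*z^3


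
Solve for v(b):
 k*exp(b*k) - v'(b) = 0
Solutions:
 v(b) = C1 + exp(b*k)


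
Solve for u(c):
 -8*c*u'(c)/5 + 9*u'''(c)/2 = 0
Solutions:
 u(c) = C1 + Integral(C2*airyai(2*150^(1/3)*c/15) + C3*airybi(2*150^(1/3)*c/15), c)


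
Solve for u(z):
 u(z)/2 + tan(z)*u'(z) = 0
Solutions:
 u(z) = C1/sqrt(sin(z))


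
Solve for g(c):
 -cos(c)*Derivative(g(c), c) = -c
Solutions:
 g(c) = C1 + Integral(c/cos(c), c)


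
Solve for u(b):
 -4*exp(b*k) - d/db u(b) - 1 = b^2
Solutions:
 u(b) = C1 - b^3/3 - b - 4*exp(b*k)/k


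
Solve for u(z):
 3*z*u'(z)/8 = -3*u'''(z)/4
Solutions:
 u(z) = C1 + Integral(C2*airyai(-2^(2/3)*z/2) + C3*airybi(-2^(2/3)*z/2), z)


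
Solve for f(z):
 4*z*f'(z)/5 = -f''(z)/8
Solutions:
 f(z) = C1 + C2*erf(4*sqrt(5)*z/5)


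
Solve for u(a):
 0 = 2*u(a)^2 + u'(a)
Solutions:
 u(a) = 1/(C1 + 2*a)


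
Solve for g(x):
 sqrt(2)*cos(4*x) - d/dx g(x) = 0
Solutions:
 g(x) = C1 + sqrt(2)*sin(4*x)/4


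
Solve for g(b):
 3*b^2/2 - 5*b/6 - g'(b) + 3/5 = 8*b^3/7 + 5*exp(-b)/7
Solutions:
 g(b) = C1 - 2*b^4/7 + b^3/2 - 5*b^2/12 + 3*b/5 + 5*exp(-b)/7


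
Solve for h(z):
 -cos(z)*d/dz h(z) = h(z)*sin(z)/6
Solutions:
 h(z) = C1*cos(z)^(1/6)


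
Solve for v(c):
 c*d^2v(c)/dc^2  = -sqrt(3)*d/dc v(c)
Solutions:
 v(c) = C1 + C2*c^(1 - sqrt(3))


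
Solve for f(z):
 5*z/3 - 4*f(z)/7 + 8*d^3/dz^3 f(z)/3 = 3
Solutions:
 f(z) = C3*exp(14^(2/3)*3^(1/3)*z/14) + 35*z/12 + (C1*sin(14^(2/3)*3^(5/6)*z/28) + C2*cos(14^(2/3)*3^(5/6)*z/28))*exp(-14^(2/3)*3^(1/3)*z/28) - 21/4


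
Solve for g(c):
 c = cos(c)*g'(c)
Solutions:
 g(c) = C1 + Integral(c/cos(c), c)


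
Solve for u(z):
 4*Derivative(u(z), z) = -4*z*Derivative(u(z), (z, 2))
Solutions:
 u(z) = C1 + C2*log(z)


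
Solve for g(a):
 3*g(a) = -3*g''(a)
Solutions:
 g(a) = C1*sin(a) + C2*cos(a)


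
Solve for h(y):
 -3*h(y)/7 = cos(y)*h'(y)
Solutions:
 h(y) = C1*(sin(y) - 1)^(3/14)/(sin(y) + 1)^(3/14)


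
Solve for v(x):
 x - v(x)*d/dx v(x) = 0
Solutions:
 v(x) = -sqrt(C1 + x^2)
 v(x) = sqrt(C1 + x^2)


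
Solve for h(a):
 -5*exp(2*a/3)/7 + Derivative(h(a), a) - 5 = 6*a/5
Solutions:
 h(a) = C1 + 3*a^2/5 + 5*a + 15*exp(2*a/3)/14


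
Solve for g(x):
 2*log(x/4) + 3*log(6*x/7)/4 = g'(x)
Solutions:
 g(x) = C1 + 11*x*log(x)/4 - x*log(112) - 11*x/4 + x*log(7)/4 + 3*x*log(6)/4


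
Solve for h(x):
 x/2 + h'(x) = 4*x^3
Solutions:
 h(x) = C1 + x^4 - x^2/4


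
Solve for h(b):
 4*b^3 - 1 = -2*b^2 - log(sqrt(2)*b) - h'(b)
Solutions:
 h(b) = C1 - b^4 - 2*b^3/3 - b*log(b) - b*log(2)/2 + 2*b


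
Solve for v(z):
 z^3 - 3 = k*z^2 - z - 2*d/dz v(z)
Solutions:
 v(z) = C1 + k*z^3/6 - z^4/8 - z^2/4 + 3*z/2


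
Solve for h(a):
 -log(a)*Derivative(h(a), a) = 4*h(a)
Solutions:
 h(a) = C1*exp(-4*li(a))


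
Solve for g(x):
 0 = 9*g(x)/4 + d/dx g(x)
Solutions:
 g(x) = C1*exp(-9*x/4)


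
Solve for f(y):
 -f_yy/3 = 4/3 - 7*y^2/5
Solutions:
 f(y) = C1 + C2*y + 7*y^4/20 - 2*y^2


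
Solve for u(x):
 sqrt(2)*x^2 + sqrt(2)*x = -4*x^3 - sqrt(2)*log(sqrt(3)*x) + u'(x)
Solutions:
 u(x) = C1 + x^4 + sqrt(2)*x^3/3 + sqrt(2)*x^2/2 + sqrt(2)*x*log(x) - sqrt(2)*x + sqrt(2)*x*log(3)/2


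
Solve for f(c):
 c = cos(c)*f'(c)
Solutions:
 f(c) = C1 + Integral(c/cos(c), c)


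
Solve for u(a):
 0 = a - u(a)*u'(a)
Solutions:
 u(a) = -sqrt(C1 + a^2)
 u(a) = sqrt(C1 + a^2)


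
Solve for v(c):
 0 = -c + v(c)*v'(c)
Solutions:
 v(c) = -sqrt(C1 + c^2)
 v(c) = sqrt(C1 + c^2)


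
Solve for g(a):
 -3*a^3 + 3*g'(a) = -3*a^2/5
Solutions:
 g(a) = C1 + a^4/4 - a^3/15


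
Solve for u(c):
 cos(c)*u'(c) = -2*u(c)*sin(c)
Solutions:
 u(c) = C1*cos(c)^2


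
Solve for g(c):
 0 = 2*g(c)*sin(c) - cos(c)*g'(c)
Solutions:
 g(c) = C1/cos(c)^2


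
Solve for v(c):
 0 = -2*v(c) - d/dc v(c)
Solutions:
 v(c) = C1*exp(-2*c)


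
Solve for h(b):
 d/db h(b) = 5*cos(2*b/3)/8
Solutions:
 h(b) = C1 + 15*sin(2*b/3)/16


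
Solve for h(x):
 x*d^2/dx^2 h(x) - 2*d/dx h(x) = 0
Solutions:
 h(x) = C1 + C2*x^3


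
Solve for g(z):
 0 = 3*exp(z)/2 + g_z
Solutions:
 g(z) = C1 - 3*exp(z)/2


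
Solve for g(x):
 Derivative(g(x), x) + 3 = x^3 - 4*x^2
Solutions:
 g(x) = C1 + x^4/4 - 4*x^3/3 - 3*x


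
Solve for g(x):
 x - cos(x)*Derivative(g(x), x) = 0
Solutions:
 g(x) = C1 + Integral(x/cos(x), x)


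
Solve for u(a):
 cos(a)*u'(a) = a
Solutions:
 u(a) = C1 + Integral(a/cos(a), a)


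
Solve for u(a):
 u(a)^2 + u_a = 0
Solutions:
 u(a) = 1/(C1 + a)


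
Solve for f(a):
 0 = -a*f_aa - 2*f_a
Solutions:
 f(a) = C1 + C2/a


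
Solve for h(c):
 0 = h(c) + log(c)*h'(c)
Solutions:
 h(c) = C1*exp(-li(c))


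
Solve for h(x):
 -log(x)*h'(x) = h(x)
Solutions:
 h(x) = C1*exp(-li(x))


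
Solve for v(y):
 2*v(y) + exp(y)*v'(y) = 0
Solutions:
 v(y) = C1*exp(2*exp(-y))


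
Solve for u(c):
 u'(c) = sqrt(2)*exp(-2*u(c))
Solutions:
 u(c) = log(-sqrt(C1 + 2*sqrt(2)*c))
 u(c) = log(C1 + 2*sqrt(2)*c)/2


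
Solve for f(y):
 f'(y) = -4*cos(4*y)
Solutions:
 f(y) = C1 - sin(4*y)


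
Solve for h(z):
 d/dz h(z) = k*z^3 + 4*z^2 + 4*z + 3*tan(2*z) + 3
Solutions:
 h(z) = C1 + k*z^4/4 + 4*z^3/3 + 2*z^2 + 3*z - 3*log(cos(2*z))/2


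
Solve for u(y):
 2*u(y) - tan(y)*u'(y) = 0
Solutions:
 u(y) = C1*sin(y)^2


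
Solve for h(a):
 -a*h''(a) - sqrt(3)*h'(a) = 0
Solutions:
 h(a) = C1 + C2*a^(1 - sqrt(3))


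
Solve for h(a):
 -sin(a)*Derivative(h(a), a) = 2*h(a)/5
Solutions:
 h(a) = C1*(cos(a) + 1)^(1/5)/(cos(a) - 1)^(1/5)


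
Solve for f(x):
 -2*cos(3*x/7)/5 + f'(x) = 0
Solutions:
 f(x) = C1 + 14*sin(3*x/7)/15


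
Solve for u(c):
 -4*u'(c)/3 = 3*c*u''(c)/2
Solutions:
 u(c) = C1 + C2*c^(1/9)


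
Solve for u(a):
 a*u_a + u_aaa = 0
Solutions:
 u(a) = C1 + Integral(C2*airyai(-a) + C3*airybi(-a), a)


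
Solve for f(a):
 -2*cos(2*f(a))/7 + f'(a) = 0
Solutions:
 -2*a/7 - log(sin(2*f(a)) - 1)/4 + log(sin(2*f(a)) + 1)/4 = C1


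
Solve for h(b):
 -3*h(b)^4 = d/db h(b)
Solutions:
 h(b) = (-3^(2/3) - 3*3^(1/6)*I)*(1/(C1 + 3*b))^(1/3)/6
 h(b) = (-3^(2/3) + 3*3^(1/6)*I)*(1/(C1 + 3*b))^(1/3)/6
 h(b) = (1/(C1 + 9*b))^(1/3)


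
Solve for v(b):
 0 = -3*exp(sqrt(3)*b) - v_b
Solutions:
 v(b) = C1 - sqrt(3)*exp(sqrt(3)*b)


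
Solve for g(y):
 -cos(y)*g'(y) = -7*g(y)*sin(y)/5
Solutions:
 g(y) = C1/cos(y)^(7/5)


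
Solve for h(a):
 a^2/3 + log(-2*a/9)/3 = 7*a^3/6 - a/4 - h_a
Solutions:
 h(a) = C1 + 7*a^4/24 - a^3/9 - a^2/8 - a*log(-a)/3 + a*(-log(2) + 1/3 + 2*log(6)/3)


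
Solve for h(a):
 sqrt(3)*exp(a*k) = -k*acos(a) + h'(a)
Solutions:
 h(a) = C1 + k*(a*acos(a) - sqrt(1 - a^2)) + sqrt(3)*Piecewise((exp(a*k)/k, Ne(k, 0)), (a, True))


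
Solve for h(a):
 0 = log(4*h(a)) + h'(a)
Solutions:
 Integral(1/(log(_y) + 2*log(2)), (_y, h(a))) = C1 - a


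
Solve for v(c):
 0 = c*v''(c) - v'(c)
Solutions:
 v(c) = C1 + C2*c^2


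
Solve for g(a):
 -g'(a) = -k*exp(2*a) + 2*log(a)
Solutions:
 g(a) = C1 - 2*a*log(a) + 2*a + k*exp(2*a)/2


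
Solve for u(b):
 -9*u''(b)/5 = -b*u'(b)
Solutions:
 u(b) = C1 + C2*erfi(sqrt(10)*b/6)


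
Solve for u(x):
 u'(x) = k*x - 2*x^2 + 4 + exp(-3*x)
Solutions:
 u(x) = C1 + k*x^2/2 - 2*x^3/3 + 4*x - exp(-3*x)/3


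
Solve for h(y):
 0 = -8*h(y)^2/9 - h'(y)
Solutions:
 h(y) = 9/(C1 + 8*y)


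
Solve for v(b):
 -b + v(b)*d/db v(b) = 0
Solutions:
 v(b) = -sqrt(C1 + b^2)
 v(b) = sqrt(C1 + b^2)


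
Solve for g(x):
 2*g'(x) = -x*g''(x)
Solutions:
 g(x) = C1 + C2/x


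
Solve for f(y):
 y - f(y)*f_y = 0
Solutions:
 f(y) = -sqrt(C1 + y^2)
 f(y) = sqrt(C1 + y^2)
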